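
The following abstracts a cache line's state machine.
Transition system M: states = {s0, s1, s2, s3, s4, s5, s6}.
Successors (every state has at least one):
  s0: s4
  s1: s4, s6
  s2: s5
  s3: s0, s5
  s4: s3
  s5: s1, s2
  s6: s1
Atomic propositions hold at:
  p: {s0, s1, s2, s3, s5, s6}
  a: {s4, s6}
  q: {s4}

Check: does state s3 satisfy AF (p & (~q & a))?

No

Sat(~q) = {s0, s1, s2, s3, s5, s6}
Sat(~q & a) = {s6}
Sat(p & (~q & a)) = {s6}
AF (p & (~q & a)): least fixpoint, start Z0 = {s6}, add states with every successor in Z. Already a fixed point.
Sat(AF (p & (~q & a))) = {s6}
s3 ∉ Sat(AF (p & (~q & a))) = {s6}, so the formula does not hold at s3.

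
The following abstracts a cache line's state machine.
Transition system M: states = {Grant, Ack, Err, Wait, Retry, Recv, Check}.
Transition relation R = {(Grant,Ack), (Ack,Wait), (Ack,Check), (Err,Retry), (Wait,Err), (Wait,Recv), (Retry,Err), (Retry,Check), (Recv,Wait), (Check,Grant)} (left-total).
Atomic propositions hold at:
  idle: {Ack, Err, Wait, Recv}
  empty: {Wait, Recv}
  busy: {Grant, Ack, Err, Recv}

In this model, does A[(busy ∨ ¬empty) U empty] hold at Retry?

No

Sat(¬empty) = {Grant, Ack, Err, Retry, Check}
Sat(busy ∨ ¬empty) = {Grant, Ack, Err, Retry, Recv, Check}
A[(busy ∨ ¬empty) U empty]: least fixpoint, start Z0 = Sat(empty) = {Wait, Recv}, add states in Sat(busy ∨ ¬empty) with every successor in Z. Already a fixed point.
Sat(A[(busy ∨ ¬empty) U empty]) = {Wait, Recv}
Retry ∉ Sat(A[(busy ∨ ¬empty) U empty]) = {Wait, Recv}, so the formula does not hold at Retry.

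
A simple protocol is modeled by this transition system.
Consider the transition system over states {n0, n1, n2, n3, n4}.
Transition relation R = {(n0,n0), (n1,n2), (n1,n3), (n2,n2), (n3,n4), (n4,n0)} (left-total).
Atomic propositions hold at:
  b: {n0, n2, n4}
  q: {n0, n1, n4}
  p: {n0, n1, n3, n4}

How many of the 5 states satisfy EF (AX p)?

4

Sat(AX p) = {s : every successor in {n0, n1, n3, n4}} = {n0, n3, n4}
EF (AX p): least fixpoint, start Z0 = {n0, n3, n4}, add states with some successor in Z. Z1 = {n0, n1, n3, n4}; fixed.
Sat(EF (AX p)) = {n0, n1, n3, n4}
|Sat(EF (AX p))| = |{n0, n1, n3, n4}| = 4.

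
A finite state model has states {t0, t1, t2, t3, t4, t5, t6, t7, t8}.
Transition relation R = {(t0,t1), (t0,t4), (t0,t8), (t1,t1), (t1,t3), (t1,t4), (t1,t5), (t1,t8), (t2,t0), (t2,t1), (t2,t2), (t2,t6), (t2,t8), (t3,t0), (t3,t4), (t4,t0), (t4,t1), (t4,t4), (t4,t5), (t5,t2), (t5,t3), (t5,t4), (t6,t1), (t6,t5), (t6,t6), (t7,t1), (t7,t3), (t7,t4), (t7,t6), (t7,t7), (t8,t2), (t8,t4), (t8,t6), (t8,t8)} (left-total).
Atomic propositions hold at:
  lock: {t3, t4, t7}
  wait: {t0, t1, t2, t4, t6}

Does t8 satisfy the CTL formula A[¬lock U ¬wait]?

Sat(¬lock) = {t0, t1, t2, t5, t6, t8}
Sat(¬wait) = {t3, t5, t7, t8}
A[¬lock U ¬wait]: least fixpoint, start Z0 = Sat(¬wait) = {t3, t5, t7, t8}, add states in Sat(¬lock) with every successor in Z. Already a fixed point.
Sat(A[¬lock U ¬wait]) = {t3, t5, t7, t8}
t8 ∈ Sat(A[¬lock U ¬wait]) = {t3, t5, t7, t8}, so the formula holds at t8.

Yes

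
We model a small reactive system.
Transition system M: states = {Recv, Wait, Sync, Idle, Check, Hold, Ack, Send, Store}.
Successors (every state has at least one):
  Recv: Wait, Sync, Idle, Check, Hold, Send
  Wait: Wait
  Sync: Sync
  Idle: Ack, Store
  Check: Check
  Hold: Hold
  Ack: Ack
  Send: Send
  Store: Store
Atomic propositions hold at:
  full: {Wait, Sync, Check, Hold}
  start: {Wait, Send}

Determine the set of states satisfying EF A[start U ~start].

Sat(~start) = {Recv, Sync, Idle, Check, Hold, Ack, Store}
A[start U ~start]: least fixpoint, start Z0 = Sat(~start) = {Recv, Sync, Idle, Check, Hold, Ack, Store}, add states in Sat(start) with every successor in Z. Already a fixed point.
Sat(A[start U ~start]) = {Recv, Sync, Idle, Check, Hold, Ack, Store}
EF A[start U ~start]: least fixpoint, start Z0 = {Recv, Sync, Idle, Check, Hold, Ack, Store}, add states with some successor in Z. Already a fixed point.
Sat(EF A[start U ~start]) = {Recv, Sync, Idle, Check, Hold, Ack, Store}

{Recv, Sync, Idle, Check, Hold, Ack, Store}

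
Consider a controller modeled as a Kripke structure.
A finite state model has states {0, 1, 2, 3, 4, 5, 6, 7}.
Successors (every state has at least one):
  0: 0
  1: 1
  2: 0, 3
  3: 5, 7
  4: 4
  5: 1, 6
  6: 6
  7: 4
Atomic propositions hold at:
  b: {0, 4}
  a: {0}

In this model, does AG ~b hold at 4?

Sat(~b) = {1, 2, 3, 5, 6, 7}
AG ~b: greatest fixpoint, start Z0 = {1, 2, 3, 5, 6, 7}, keep only states in Sat with every successor in Z. Z1 = {1, 3, 5, 6}; Z2 = {1, 5, 6}; fixed.
Sat(AG ~b) = {1, 5, 6}
4 ∉ Sat(AG ~b) = {1, 5, 6}, so the formula does not hold at 4.

No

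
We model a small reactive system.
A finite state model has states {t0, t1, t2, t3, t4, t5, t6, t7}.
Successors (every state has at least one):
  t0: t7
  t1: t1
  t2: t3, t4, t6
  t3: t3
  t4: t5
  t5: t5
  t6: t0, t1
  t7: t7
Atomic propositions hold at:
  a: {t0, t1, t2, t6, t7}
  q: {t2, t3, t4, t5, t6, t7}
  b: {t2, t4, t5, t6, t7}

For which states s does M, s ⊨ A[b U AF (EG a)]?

EG a: greatest fixpoint, start Z0 = {t0, t1, t2, t6, t7}, keep only states in Sat with some successor in Z. Already a fixed point.
Sat(EG a) = {t0, t1, t2, t6, t7}
AF (EG a): least fixpoint, start Z0 = {t0, t1, t2, t6, t7}, add states with every successor in Z. Already a fixed point.
Sat(AF (EG a)) = {t0, t1, t2, t6, t7}
A[b U AF (EG a)]: least fixpoint, start Z0 = Sat(AF (EG a)) = {t0, t1, t2, t6, t7}, add states in Sat(b) with every successor in Z. Already a fixed point.
Sat(A[b U AF (EG a)]) = {t0, t1, t2, t6, t7}

{t0, t1, t2, t6, t7}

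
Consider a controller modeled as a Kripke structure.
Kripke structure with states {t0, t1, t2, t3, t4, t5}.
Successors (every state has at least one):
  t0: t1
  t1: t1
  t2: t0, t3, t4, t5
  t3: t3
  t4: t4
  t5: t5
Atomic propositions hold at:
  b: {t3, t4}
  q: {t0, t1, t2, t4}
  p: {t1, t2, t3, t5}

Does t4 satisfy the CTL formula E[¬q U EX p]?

No

Sat(¬q) = {t3, t5}
Sat(EX p) = {s : some successor in {t1, t2, t3, t5}} = {t0, t1, t2, t3, t5}
E[¬q U EX p]: least fixpoint, start Z0 = Sat(EX p) = {t0, t1, t2, t3, t5}, add states in Sat(¬q) with some successor in Z. Already a fixed point.
Sat(E[¬q U EX p]) = {t0, t1, t2, t3, t5}
t4 ∉ Sat(E[¬q U EX p]) = {t0, t1, t2, t3, t5}, so the formula does not hold at t4.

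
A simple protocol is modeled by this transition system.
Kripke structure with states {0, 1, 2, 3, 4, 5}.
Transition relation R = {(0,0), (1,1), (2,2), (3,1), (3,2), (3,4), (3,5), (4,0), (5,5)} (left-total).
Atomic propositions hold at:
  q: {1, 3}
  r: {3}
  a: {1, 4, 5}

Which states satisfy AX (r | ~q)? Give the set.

{0, 2, 4, 5}

Sat(~q) = {0, 2, 4, 5}
Sat(r | ~q) = {0, 2, 3, 4, 5}
Sat(AX (r | ~q)) = {s : every successor in {0, 2, 3, 4, 5}} = {0, 2, 4, 5}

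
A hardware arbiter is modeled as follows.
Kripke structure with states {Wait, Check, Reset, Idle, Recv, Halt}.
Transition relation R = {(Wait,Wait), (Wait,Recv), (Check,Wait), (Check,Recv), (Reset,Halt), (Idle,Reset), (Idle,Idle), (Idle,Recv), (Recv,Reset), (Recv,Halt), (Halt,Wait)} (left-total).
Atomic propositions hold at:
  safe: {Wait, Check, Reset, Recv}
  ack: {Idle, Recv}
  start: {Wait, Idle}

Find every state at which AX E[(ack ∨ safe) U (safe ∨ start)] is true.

Sat(ack ∨ safe) = {Wait, Check, Reset, Idle, Recv}
Sat(safe ∨ start) = {Wait, Check, Reset, Idle, Recv}
E[(ack ∨ safe) U (safe ∨ start)]: least fixpoint, start Z0 = Sat((safe ∨ start)) = {Wait, Check, Reset, Idle, Recv}, add states in Sat(ack ∨ safe) with some successor in Z. Already a fixed point.
Sat(E[(ack ∨ safe) U (safe ∨ start)]) = {Wait, Check, Reset, Idle, Recv}
Sat(AX E[(ack ∨ safe) U (safe ∨ start)]) = {s : every successor in {Wait, Check, Reset, Idle, Recv}} = {Wait, Check, Idle, Halt}

{Wait, Check, Idle, Halt}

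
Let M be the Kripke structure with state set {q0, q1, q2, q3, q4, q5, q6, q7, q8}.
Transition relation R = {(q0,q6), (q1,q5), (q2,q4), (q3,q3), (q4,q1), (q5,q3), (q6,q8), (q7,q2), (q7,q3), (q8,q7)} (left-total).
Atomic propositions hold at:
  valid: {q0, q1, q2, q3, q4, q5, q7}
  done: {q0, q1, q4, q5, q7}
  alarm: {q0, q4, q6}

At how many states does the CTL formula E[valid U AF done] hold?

AF done: least fixpoint, start Z0 = {q0, q1, q4, q5, q7}, add states with every successor in Z. Z1 = {q0, q1, q2, q4, q5, q7, q8}; Z2 = {q0, q1, q2, q4, q5, q6, q7, q8}; fixed.
Sat(AF done) = {q0, q1, q2, q4, q5, q6, q7, q8}
E[valid U AF done]: least fixpoint, start Z0 = Sat(AF done) = {q0, q1, q2, q4, q5, q6, q7, q8}, add states in Sat(valid) with some successor in Z. Already a fixed point.
Sat(E[valid U AF done]) = {q0, q1, q2, q4, q5, q6, q7, q8}
|Sat(E[valid U AF done])| = |{q0, q1, q2, q4, q5, q6, q7, q8}| = 8.

8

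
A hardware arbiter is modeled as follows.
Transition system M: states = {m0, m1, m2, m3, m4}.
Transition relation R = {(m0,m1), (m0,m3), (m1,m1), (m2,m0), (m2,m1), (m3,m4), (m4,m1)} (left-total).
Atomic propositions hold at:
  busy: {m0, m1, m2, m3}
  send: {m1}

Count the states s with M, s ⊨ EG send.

EG send: greatest fixpoint, start Z0 = {m1}, keep only states in Sat with some successor in Z. Already a fixed point.
Sat(EG send) = {m1}
|Sat(EG send)| = |{m1}| = 1.

1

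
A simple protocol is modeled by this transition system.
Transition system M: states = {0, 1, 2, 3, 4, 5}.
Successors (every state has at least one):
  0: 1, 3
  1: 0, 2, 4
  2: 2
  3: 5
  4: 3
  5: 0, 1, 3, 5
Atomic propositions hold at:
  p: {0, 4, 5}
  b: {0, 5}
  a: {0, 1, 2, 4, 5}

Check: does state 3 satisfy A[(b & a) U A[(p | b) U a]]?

Sat(b & a) = {0, 5}
Sat(p | b) = {0, 4, 5}
A[(p | b) U a]: least fixpoint, start Z0 = Sat(a) = {0, 1, 2, 4, 5}, add states in Sat(p | b) with every successor in Z. Already a fixed point.
Sat(A[(p | b) U a]) = {0, 1, 2, 4, 5}
A[(b & a) U A[(p | b) U a]]: least fixpoint, start Z0 = Sat(A[(p | b) U a]) = {0, 1, 2, 4, 5}, add states in Sat(b & a) with every successor in Z. Already a fixed point.
Sat(A[(b & a) U A[(p | b) U a]]) = {0, 1, 2, 4, 5}
3 ∉ Sat(A[(b & a) U A[(p | b) U a]]) = {0, 1, 2, 4, 5}, so the formula does not hold at 3.

No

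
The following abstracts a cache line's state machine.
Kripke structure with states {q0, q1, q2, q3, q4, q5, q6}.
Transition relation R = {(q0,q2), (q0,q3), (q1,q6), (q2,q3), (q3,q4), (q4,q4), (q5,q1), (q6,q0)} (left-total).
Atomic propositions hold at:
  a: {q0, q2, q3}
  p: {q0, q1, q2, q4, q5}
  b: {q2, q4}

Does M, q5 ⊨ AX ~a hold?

Sat(~a) = {q1, q4, q5, q6}
Sat(AX ~a) = {s : every successor in {q1, q4, q5, q6}} = {q1, q3, q4, q5}
q5 ∈ Sat(AX ~a) = {q1, q3, q4, q5}, so the formula holds at q5.

Yes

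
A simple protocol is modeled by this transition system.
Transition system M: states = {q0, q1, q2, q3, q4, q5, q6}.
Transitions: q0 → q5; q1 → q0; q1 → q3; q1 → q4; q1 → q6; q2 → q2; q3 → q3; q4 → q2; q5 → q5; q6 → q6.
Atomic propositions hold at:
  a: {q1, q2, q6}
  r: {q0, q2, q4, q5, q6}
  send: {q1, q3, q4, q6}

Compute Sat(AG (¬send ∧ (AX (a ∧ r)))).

{q2}

Sat(¬send) = {q0, q2, q5}
Sat(a ∧ r) = {q2, q6}
Sat(AX (a ∧ r)) = {s : every successor in {q2, q6}} = {q2, q4, q6}
Sat(¬send ∧ (AX (a ∧ r))) = {q2}
AG (¬send ∧ (AX (a ∧ r))): greatest fixpoint, start Z0 = {q2}, keep only states in Sat with every successor in Z. Already a fixed point.
Sat(AG (¬send ∧ (AX (a ∧ r)))) = {q2}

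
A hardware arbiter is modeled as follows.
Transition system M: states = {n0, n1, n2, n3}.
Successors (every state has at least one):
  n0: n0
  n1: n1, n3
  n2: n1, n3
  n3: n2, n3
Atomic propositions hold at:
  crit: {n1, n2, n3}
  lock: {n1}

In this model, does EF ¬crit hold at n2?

No

Sat(¬crit) = {n0}
EF ¬crit: least fixpoint, start Z0 = {n0}, add states with some successor in Z. Already a fixed point.
Sat(EF ¬crit) = {n0}
n2 ∉ Sat(EF ¬crit) = {n0}, so the formula does not hold at n2.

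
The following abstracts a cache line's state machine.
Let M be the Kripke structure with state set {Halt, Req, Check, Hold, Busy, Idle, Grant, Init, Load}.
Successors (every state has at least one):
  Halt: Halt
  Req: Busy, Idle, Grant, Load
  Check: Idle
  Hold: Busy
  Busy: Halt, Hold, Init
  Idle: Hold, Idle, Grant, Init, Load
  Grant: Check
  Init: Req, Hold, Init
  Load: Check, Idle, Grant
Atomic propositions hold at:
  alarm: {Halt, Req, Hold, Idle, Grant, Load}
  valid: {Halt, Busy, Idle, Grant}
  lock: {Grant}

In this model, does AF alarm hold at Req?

AF alarm: least fixpoint, start Z0 = {Halt, Req, Hold, Idle, Grant, Load}, add states with every successor in Z. Z1 = {Halt, Req, Check, Hold, Idle, Grant, Load}; fixed.
Sat(AF alarm) = {Halt, Req, Check, Hold, Idle, Grant, Load}
Req ∈ Sat(AF alarm) = {Halt, Req, Check, Hold, Idle, Grant, Load}, so the formula holds at Req.

Yes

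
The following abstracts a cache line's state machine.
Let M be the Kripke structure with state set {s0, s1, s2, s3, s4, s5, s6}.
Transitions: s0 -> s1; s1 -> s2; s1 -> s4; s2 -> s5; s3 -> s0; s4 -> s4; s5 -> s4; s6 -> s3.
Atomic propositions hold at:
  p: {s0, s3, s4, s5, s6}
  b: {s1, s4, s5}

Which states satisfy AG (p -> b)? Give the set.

Sat(p -> b) = {s1, s2, s4, s5}
AG (p -> b): greatest fixpoint, start Z0 = {s1, s2, s4, s5}, keep only states in Sat with every successor in Z. Already a fixed point.
Sat(AG (p -> b)) = {s1, s2, s4, s5}

{s1, s2, s4, s5}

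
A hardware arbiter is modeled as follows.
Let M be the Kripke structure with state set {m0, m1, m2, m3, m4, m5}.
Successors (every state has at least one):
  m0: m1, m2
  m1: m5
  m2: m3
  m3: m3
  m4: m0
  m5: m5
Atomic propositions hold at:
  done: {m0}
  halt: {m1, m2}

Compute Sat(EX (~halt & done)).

{m4}

Sat(~halt) = {m0, m3, m4, m5}
Sat(~halt & done) = {m0}
Sat(EX (~halt & done)) = {s : some successor in {m0}} = {m4}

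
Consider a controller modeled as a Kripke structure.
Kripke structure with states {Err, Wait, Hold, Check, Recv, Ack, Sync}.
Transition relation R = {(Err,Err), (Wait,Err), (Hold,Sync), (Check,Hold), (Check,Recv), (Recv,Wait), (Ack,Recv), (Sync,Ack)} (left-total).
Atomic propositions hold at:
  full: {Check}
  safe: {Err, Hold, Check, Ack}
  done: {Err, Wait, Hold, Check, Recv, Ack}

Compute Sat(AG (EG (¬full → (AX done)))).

Sat(¬full) = {Err, Wait, Hold, Recv, Ack, Sync}
Sat(AX done) = {s : every successor in {Err, Wait, Hold, Check, Recv, Ack}} = {Err, Wait, Check, Recv, Ack, Sync}
Sat(¬full → (AX done)) = {Err, Wait, Check, Recv, Ack, Sync}
EG (¬full → (AX done)): greatest fixpoint, start Z0 = {Err, Wait, Check, Recv, Ack, Sync}, keep only states in Sat with some successor in Z. Already a fixed point.
Sat(EG (¬full → (AX done))) = {Err, Wait, Check, Recv, Ack, Sync}
AG (EG (¬full → (AX done))): greatest fixpoint, start Z0 = {Err, Wait, Check, Recv, Ack, Sync}, keep only states in Sat with every successor in Z. Z1 = {Err, Wait, Recv, Ack, Sync}; fixed.
Sat(AG (EG (¬full → (AX done)))) = {Err, Wait, Recv, Ack, Sync}

{Err, Wait, Recv, Ack, Sync}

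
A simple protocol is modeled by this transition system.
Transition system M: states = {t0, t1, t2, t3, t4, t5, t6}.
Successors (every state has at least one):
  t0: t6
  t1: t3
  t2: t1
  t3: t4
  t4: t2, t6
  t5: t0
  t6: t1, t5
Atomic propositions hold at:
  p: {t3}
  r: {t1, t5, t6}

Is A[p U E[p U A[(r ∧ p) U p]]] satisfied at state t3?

Yes

Sat(r ∧ p) = ∅
A[(r ∧ p) U p]: least fixpoint, start Z0 = Sat(p) = {t3}, add states in Sat(r ∧ p) with every successor in Z. Already a fixed point.
Sat(A[(r ∧ p) U p]) = {t3}
E[p U A[(r ∧ p) U p]]: least fixpoint, start Z0 = Sat(A[(r ∧ p) U p]) = {t3}, add states in Sat(p) with some successor in Z. Already a fixed point.
Sat(E[p U A[(r ∧ p) U p]]) = {t3}
A[p U E[p U A[(r ∧ p) U p]]]: least fixpoint, start Z0 = Sat(E[p U A[(r ∧ p) U p]]) = {t3}, add states in Sat(p) with every successor in Z. Already a fixed point.
Sat(A[p U E[p U A[(r ∧ p) U p]]]) = {t3}
t3 ∈ Sat(A[p U E[p U A[(r ∧ p) U p]]]) = {t3}, so the formula holds at t3.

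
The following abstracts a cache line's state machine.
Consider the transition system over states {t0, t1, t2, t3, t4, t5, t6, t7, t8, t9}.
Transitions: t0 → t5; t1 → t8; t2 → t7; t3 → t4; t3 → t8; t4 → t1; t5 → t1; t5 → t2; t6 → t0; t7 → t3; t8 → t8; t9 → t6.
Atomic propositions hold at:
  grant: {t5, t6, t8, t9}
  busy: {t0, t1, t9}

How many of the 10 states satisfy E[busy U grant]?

E[busy U grant]: least fixpoint, start Z0 = Sat(grant) = {t5, t6, t8, t9}, add states in Sat(busy) with some successor in Z. Z1 = {t0, t1, t5, t6, t8, t9}; fixed.
Sat(E[busy U grant]) = {t0, t1, t5, t6, t8, t9}
|Sat(E[busy U grant])| = |{t0, t1, t5, t6, t8, t9}| = 6.

6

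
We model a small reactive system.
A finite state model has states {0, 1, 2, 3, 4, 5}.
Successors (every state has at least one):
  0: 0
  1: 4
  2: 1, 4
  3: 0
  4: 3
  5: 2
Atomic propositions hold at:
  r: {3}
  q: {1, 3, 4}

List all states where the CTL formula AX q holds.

{1, 2, 4}

Sat(AX q) = {s : every successor in {1, 3, 4}} = {1, 2, 4}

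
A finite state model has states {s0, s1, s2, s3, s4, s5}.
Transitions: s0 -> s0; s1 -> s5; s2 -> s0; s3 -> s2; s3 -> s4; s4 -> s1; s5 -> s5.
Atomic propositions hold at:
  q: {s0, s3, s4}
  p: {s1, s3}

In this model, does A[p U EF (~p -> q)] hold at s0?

Sat(~p) = {s0, s2, s4, s5}
Sat(~p -> q) = {s0, s1, s3, s4}
EF (~p -> q): least fixpoint, start Z0 = {s0, s1, s3, s4}, add states with some successor in Z. Z1 = {s0, s1, s2, s3, s4}; fixed.
Sat(EF (~p -> q)) = {s0, s1, s2, s3, s4}
A[p U EF (~p -> q)]: least fixpoint, start Z0 = Sat(EF (~p -> q)) = {s0, s1, s2, s3, s4}, add states in Sat(p) with every successor in Z. Already a fixed point.
Sat(A[p U EF (~p -> q)]) = {s0, s1, s2, s3, s4}
s0 ∈ Sat(A[p U EF (~p -> q)]) = {s0, s1, s2, s3, s4}, so the formula holds at s0.

Yes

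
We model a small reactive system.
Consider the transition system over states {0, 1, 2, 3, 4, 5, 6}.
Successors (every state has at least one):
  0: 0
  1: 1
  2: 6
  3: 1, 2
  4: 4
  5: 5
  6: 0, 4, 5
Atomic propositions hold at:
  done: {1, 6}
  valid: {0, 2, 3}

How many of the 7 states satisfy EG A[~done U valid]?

1

Sat(~done) = {0, 2, 3, 4, 5}
A[~done U valid]: least fixpoint, start Z0 = Sat(valid) = {0, 2, 3}, add states in Sat(~done) with every successor in Z. Already a fixed point.
Sat(A[~done U valid]) = {0, 2, 3}
EG A[~done U valid]: greatest fixpoint, start Z0 = {0, 2, 3}, keep only states in Sat with some successor in Z. Z1 = {0, 3}; Z2 = {0}; fixed.
Sat(EG A[~done U valid]) = {0}
|Sat(EG A[~done U valid])| = |{0}| = 1.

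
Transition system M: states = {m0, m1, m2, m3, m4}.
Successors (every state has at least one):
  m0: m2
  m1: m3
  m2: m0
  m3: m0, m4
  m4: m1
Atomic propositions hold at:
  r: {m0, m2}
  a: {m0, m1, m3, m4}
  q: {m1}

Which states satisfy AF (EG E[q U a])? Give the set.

E[q U a]: least fixpoint, start Z0 = Sat(a) = {m0, m1, m3, m4}, add states in Sat(q) with some successor in Z. Already a fixed point.
Sat(E[q U a]) = {m0, m1, m3, m4}
EG E[q U a]: greatest fixpoint, start Z0 = {m0, m1, m3, m4}, keep only states in Sat with some successor in Z. Z1 = {m1, m3, m4}; fixed.
Sat(EG E[q U a]) = {m1, m3, m4}
AF (EG E[q U a]): least fixpoint, start Z0 = {m1, m3, m4}, add states with every successor in Z. Already a fixed point.
Sat(AF (EG E[q U a])) = {m1, m3, m4}

{m1, m3, m4}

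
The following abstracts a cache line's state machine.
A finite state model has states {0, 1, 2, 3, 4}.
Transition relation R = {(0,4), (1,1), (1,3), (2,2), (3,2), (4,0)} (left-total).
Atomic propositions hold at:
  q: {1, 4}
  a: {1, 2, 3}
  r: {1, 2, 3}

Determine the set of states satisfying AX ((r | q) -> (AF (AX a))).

{1, 2, 3, 4}

Sat(r | q) = {1, 2, 3, 4}
Sat(AX a) = {s : every successor in {1, 2, 3}} = {1, 2, 3}
AF (AX a): least fixpoint, start Z0 = {1, 2, 3}, add states with every successor in Z. Already a fixed point.
Sat(AF (AX a)) = {1, 2, 3}
Sat((r | q) -> (AF (AX a))) = {0, 1, 2, 3}
Sat(AX ((r | q) -> (AF (AX a)))) = {s : every successor in {0, 1, 2, 3}} = {1, 2, 3, 4}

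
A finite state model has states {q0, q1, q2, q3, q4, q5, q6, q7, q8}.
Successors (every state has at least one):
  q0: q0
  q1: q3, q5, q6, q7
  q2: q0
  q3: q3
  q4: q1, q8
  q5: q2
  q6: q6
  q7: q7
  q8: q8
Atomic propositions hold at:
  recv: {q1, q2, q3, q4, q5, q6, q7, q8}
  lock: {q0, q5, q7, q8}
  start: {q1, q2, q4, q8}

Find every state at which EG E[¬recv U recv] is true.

{q1, q3, q4, q6, q7, q8}

Sat(¬recv) = {q0}
E[¬recv U recv]: least fixpoint, start Z0 = Sat(recv) = {q1, q2, q3, q4, q5, q6, q7, q8}, add states in Sat(¬recv) with some successor in Z. Already a fixed point.
Sat(E[¬recv U recv]) = {q1, q2, q3, q4, q5, q6, q7, q8}
EG E[¬recv U recv]: greatest fixpoint, start Z0 = {q1, q2, q3, q4, q5, q6, q7, q8}, keep only states in Sat with some successor in Z. Z1 = {q1, q3, q4, q5, q6, q7, q8}; Z2 = {q1, q3, q4, q6, q7, q8}; fixed.
Sat(EG E[¬recv U recv]) = {q1, q3, q4, q6, q7, q8}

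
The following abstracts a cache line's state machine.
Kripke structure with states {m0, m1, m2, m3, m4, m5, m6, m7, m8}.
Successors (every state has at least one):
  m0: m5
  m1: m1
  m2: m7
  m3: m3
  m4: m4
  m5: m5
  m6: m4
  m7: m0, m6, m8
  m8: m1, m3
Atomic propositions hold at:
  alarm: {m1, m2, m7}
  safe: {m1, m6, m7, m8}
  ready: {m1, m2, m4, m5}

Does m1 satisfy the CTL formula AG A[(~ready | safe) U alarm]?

Yes

Sat(~ready) = {m0, m3, m6, m7, m8}
Sat(~ready | safe) = {m0, m1, m3, m6, m7, m8}
A[(~ready | safe) U alarm]: least fixpoint, start Z0 = Sat(alarm) = {m1, m2, m7}, add states in Sat(~ready | safe) with every successor in Z. Already a fixed point.
Sat(A[(~ready | safe) U alarm]) = {m1, m2, m7}
AG A[(~ready | safe) U alarm]: greatest fixpoint, start Z0 = {m1, m2, m7}, keep only states in Sat with every successor in Z. Z1 = {m1, m2}; Z2 = {m1}; fixed.
Sat(AG A[(~ready | safe) U alarm]) = {m1}
m1 ∈ Sat(AG A[(~ready | safe) U alarm]) = {m1}, so the formula holds at m1.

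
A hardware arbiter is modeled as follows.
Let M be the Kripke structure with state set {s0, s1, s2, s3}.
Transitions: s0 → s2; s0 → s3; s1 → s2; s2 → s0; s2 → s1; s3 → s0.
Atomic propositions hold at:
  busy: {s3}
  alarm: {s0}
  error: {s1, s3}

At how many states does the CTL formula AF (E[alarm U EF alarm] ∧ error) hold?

2

EF alarm: least fixpoint, start Z0 = {s0}, add states with some successor in Z. Z1 = {s0, s2, s3}; Z2 = {s0, s1, s2, s3}; fixed.
Sat(EF alarm) = {s0, s1, s2, s3}
E[alarm U EF alarm]: least fixpoint, start Z0 = Sat(EF alarm) = {s0, s1, s2, s3}, add states in Sat(alarm) with some successor in Z. Already a fixed point.
Sat(E[alarm U EF alarm]) = {s0, s1, s2, s3}
Sat(E[alarm U EF alarm] ∧ error) = {s1, s3}
AF (E[alarm U EF alarm] ∧ error): least fixpoint, start Z0 = {s1, s3}, add states with every successor in Z. Already a fixed point.
Sat(AF (E[alarm U EF alarm] ∧ error)) = {s1, s3}
|Sat(AF (E[alarm U EF alarm] ∧ error))| = |{s1, s3}| = 2.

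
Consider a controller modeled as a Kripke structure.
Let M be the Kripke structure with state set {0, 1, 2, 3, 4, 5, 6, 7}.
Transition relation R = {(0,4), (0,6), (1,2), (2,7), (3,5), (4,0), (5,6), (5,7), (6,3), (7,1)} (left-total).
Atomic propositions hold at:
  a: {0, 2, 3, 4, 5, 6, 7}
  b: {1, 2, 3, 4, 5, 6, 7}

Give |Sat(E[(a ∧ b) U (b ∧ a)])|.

Sat(a ∧ b) = {2, 3, 4, 5, 6, 7}
Sat(b ∧ a) = {2, 3, 4, 5, 6, 7}
E[(a ∧ b) U (b ∧ a)]: least fixpoint, start Z0 = Sat((b ∧ a)) = {2, 3, 4, 5, 6, 7}, add states in Sat(a ∧ b) with some successor in Z. Already a fixed point.
Sat(E[(a ∧ b) U (b ∧ a)]) = {2, 3, 4, 5, 6, 7}
|Sat(E[(a ∧ b) U (b ∧ a)])| = |{2, 3, 4, 5, 6, 7}| = 6.

6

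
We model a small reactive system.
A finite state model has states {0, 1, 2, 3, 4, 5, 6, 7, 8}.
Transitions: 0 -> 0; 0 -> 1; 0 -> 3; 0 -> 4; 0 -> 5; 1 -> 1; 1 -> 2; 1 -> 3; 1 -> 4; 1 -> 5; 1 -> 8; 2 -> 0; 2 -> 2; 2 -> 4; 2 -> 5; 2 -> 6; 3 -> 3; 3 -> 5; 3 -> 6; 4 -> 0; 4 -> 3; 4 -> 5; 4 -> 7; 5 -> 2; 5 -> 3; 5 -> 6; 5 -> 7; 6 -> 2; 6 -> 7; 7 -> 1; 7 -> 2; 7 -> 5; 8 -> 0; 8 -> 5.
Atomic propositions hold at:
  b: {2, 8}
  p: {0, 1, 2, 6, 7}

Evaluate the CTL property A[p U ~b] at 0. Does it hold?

Yes

Sat(~b) = {0, 1, 3, 4, 5, 6, 7}
A[p U ~b]: least fixpoint, start Z0 = Sat(~b) = {0, 1, 3, 4, 5, 6, 7}, add states in Sat(p) with every successor in Z. Already a fixed point.
Sat(A[p U ~b]) = {0, 1, 3, 4, 5, 6, 7}
0 ∈ Sat(A[p U ~b]) = {0, 1, 3, 4, 5, 6, 7}, so the formula holds at 0.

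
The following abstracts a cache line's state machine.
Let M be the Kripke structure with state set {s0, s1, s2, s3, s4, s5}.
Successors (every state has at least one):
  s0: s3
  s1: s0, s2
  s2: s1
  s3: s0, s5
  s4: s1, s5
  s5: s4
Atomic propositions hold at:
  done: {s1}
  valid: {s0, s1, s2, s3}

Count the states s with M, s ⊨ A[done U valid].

A[done U valid]: least fixpoint, start Z0 = Sat(valid) = {s0, s1, s2, s3}, add states in Sat(done) with every successor in Z. Already a fixed point.
Sat(A[done U valid]) = {s0, s1, s2, s3}
|Sat(A[done U valid])| = |{s0, s1, s2, s3}| = 4.

4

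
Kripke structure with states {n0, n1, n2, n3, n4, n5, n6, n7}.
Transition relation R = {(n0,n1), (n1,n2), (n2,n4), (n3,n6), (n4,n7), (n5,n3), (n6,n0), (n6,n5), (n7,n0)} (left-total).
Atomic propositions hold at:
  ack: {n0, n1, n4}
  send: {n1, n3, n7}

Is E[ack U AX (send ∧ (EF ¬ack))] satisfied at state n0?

Yes

Sat(¬ack) = {n2, n3, n5, n6, n7}
EF ¬ack: least fixpoint, start Z0 = {n2, n3, n5, n6, n7}, add states with some successor in Z. Z1 = {n1, n2, n3, n4, n5, n6, n7}; Z2 = {n0, n1, n2, n3, n4, n5, n6, n7}; fixed.
Sat(EF ¬ack) = {n0, n1, n2, n3, n4, n5, n6, n7}
Sat(send ∧ (EF ¬ack)) = {n1, n3, n7}
Sat(AX (send ∧ (EF ¬ack))) = {s : every successor in {n1, n3, n7}} = {n0, n4, n5}
E[ack U AX (send ∧ (EF ¬ack))]: least fixpoint, start Z0 = Sat(AX (send ∧ (EF ¬ack))) = {n0, n4, n5}, add states in Sat(ack) with some successor in Z. Already a fixed point.
Sat(E[ack U AX (send ∧ (EF ¬ack))]) = {n0, n4, n5}
n0 ∈ Sat(E[ack U AX (send ∧ (EF ¬ack))]) = {n0, n4, n5}, so the formula holds at n0.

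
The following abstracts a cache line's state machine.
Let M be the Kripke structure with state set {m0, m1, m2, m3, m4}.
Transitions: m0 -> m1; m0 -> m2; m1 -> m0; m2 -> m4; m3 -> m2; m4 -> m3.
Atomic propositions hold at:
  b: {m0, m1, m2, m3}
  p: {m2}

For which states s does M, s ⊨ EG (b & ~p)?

Sat(~p) = {m0, m1, m3, m4}
Sat(b & ~p) = {m0, m1, m3}
EG (b & ~p): greatest fixpoint, start Z0 = {m0, m1, m3}, keep only states in Sat with some successor in Z. Z1 = {m0, m1}; fixed.
Sat(EG (b & ~p)) = {m0, m1}

{m0, m1}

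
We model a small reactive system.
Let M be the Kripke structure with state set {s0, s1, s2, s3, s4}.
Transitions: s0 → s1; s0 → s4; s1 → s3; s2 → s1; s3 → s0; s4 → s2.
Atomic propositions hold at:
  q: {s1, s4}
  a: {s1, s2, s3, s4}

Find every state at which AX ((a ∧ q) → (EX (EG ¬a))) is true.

Sat(a ∧ q) = {s1, s4}
Sat(¬a) = {s0}
EG ¬a: greatest fixpoint, start Z0 = {s0}, keep only states in Sat with some successor in Z. Z1 = ∅; fixed.
Sat(EG ¬a) = ∅
Sat(EX (EG ¬a)) = {s : some successor in ∅} = ∅
Sat((a ∧ q) → (EX (EG ¬a))) = {s0, s2, s3}
Sat(AX ((a ∧ q) → (EX (EG ¬a)))) = {s : every successor in {s0, s2, s3}} = {s1, s3, s4}

{s1, s3, s4}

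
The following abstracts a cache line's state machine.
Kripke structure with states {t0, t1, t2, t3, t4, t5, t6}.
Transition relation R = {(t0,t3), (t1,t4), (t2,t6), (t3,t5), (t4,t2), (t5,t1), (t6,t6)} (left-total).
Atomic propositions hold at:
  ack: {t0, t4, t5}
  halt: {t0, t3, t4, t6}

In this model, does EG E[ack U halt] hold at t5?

E[ack U halt]: least fixpoint, start Z0 = Sat(halt) = {t0, t3, t4, t6}, add states in Sat(ack) with some successor in Z. Already a fixed point.
Sat(E[ack U halt]) = {t0, t3, t4, t6}
EG E[ack U halt]: greatest fixpoint, start Z0 = {t0, t3, t4, t6}, keep only states in Sat with some successor in Z. Z1 = {t0, t6}; Z2 = {t6}; fixed.
Sat(EG E[ack U halt]) = {t6}
t5 ∉ Sat(EG E[ack U halt]) = {t6}, so the formula does not hold at t5.

No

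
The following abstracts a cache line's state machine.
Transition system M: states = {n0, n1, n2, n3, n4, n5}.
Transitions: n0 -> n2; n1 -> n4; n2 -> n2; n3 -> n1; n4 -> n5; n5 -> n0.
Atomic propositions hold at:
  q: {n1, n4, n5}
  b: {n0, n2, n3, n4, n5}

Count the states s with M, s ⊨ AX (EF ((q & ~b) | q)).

Sat(~b) = {n1}
Sat(q & ~b) = {n1}
Sat((q & ~b) | q) = {n1, n4, n5}
EF ((q & ~b) | q): least fixpoint, start Z0 = {n1, n4, n5}, add states with some successor in Z. Z1 = {n1, n3, n4, n5}; fixed.
Sat(EF ((q & ~b) | q)) = {n1, n3, n4, n5}
Sat(AX (EF ((q & ~b) | q))) = {s : every successor in {n1, n3, n4, n5}} = {n1, n3, n4}
|Sat(AX (EF ((q & ~b) | q)))| = |{n1, n3, n4}| = 3.

3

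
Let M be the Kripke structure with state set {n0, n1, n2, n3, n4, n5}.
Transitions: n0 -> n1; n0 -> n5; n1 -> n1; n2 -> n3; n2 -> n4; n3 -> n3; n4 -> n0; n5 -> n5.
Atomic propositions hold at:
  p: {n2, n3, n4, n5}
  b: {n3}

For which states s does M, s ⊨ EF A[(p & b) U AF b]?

{n2, n3}

Sat(p & b) = {n3}
AF b: least fixpoint, start Z0 = {n3}, add states with every successor in Z. Already a fixed point.
Sat(AF b) = {n3}
A[(p & b) U AF b]: least fixpoint, start Z0 = Sat(AF b) = {n3}, add states in Sat(p & b) with every successor in Z. Already a fixed point.
Sat(A[(p & b) U AF b]) = {n3}
EF A[(p & b) U AF b]: least fixpoint, start Z0 = {n3}, add states with some successor in Z. Z1 = {n2, n3}; fixed.
Sat(EF A[(p & b) U AF b]) = {n2, n3}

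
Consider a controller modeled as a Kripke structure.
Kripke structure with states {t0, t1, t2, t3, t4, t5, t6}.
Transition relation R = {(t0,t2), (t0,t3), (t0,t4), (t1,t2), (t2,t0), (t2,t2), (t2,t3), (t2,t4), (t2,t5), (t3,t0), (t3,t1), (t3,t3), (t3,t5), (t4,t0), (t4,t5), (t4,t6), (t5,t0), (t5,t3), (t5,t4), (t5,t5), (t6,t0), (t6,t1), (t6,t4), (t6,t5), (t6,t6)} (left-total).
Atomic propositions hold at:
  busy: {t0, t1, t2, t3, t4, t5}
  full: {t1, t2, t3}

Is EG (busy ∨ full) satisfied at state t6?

Sat(busy ∨ full) = {t0, t1, t2, t3, t4, t5}
EG (busy ∨ full): greatest fixpoint, start Z0 = {t0, t1, t2, t3, t4, t5}, keep only states in Sat with some successor in Z. Already a fixed point.
Sat(EG (busy ∨ full)) = {t0, t1, t2, t3, t4, t5}
t6 ∉ Sat(EG (busy ∨ full)) = {t0, t1, t2, t3, t4, t5}, so the formula does not hold at t6.

No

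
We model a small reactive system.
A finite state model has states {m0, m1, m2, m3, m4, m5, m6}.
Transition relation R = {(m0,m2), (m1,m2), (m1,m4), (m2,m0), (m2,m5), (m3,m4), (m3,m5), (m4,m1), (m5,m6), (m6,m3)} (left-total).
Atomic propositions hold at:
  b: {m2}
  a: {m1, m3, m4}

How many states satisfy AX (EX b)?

Sat(EX b) = {s : some successor in {m2}} = {m0, m1}
Sat(AX (EX b)) = {s : every successor in {m0, m1}} = {m4}
|Sat(AX (EX b))| = |{m4}| = 1.

1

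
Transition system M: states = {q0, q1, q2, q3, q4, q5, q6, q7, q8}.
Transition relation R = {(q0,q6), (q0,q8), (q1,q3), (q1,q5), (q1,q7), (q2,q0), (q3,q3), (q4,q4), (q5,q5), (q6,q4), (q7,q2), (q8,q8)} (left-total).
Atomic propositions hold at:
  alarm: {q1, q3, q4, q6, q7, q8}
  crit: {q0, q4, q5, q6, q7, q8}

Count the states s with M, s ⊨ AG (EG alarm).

EG alarm: greatest fixpoint, start Z0 = {q1, q3, q4, q6, q7, q8}, keep only states in Sat with some successor in Z. Z1 = {q1, q3, q4, q6, q8}; fixed.
Sat(EG alarm) = {q1, q3, q4, q6, q8}
AG (EG alarm): greatest fixpoint, start Z0 = {q1, q3, q4, q6, q8}, keep only states in Sat with every successor in Z. Z1 = {q3, q4, q6, q8}; fixed.
Sat(AG (EG alarm)) = {q3, q4, q6, q8}
|Sat(AG (EG alarm))| = |{q3, q4, q6, q8}| = 4.

4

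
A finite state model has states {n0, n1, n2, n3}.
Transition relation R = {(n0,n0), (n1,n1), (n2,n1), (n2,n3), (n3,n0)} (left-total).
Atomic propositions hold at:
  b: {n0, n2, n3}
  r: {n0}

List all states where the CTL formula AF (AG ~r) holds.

{n1}

Sat(~r) = {n1, n2, n3}
AG ~r: greatest fixpoint, start Z0 = {n1, n2, n3}, keep only states in Sat with every successor in Z. Z1 = {n1, n2}; Z2 = {n1}; fixed.
Sat(AG ~r) = {n1}
AF (AG ~r): least fixpoint, start Z0 = {n1}, add states with every successor in Z. Already a fixed point.
Sat(AF (AG ~r)) = {n1}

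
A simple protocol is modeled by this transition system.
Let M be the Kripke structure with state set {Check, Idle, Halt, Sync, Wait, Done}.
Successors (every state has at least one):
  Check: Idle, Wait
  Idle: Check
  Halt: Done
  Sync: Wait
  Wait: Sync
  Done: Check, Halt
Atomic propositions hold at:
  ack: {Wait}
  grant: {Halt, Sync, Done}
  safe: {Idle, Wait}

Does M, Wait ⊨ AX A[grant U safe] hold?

A[grant U safe]: least fixpoint, start Z0 = Sat(safe) = {Idle, Wait}, add states in Sat(grant) with every successor in Z. Z1 = {Idle, Sync, Wait}; fixed.
Sat(A[grant U safe]) = {Idle, Sync, Wait}
Sat(AX A[grant U safe]) = {s : every successor in {Idle, Sync, Wait}} = {Check, Sync, Wait}
Wait ∈ Sat(AX A[grant U safe]) = {Check, Sync, Wait}, so the formula holds at Wait.

Yes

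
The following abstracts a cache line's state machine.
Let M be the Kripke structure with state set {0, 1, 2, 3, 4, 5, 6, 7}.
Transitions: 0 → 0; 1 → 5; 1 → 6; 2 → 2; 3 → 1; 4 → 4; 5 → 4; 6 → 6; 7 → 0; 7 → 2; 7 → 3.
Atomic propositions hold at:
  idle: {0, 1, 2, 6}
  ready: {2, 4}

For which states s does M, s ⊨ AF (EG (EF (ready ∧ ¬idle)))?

Sat(¬idle) = {3, 4, 5, 7}
Sat(ready ∧ ¬idle) = {4}
EF (ready ∧ ¬idle): least fixpoint, start Z0 = {4}, add states with some successor in Z. Z1 = {4, 5}; Z2 = {1, 4, 5}; Z3 = {1, 3, 4, 5}; Z4 = {1, 3, 4, 5, 7}; fixed.
Sat(EF (ready ∧ ¬idle)) = {1, 3, 4, 5, 7}
EG (EF (ready ∧ ¬idle)): greatest fixpoint, start Z0 = {1, 3, 4, 5, 7}, keep only states in Sat with some successor in Z. Already a fixed point.
Sat(EG (EF (ready ∧ ¬idle))) = {1, 3, 4, 5, 7}
AF (EG (EF (ready ∧ ¬idle))): least fixpoint, start Z0 = {1, 3, 4, 5, 7}, add states with every successor in Z. Already a fixed point.
Sat(AF (EG (EF (ready ∧ ¬idle)))) = {1, 3, 4, 5, 7}

{1, 3, 4, 5, 7}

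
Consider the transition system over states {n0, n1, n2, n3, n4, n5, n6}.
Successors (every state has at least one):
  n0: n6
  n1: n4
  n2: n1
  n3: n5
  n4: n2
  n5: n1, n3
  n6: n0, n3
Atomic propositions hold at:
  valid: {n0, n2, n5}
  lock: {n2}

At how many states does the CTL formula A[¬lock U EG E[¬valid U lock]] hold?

Sat(¬lock) = {n0, n1, n3, n4, n5, n6}
Sat(¬valid) = {n1, n3, n4, n6}
E[¬valid U lock]: least fixpoint, start Z0 = Sat(lock) = {n2}, add states in Sat(¬valid) with some successor in Z. Z1 = {n2, n4}; Z2 = {n1, n2, n4}; fixed.
Sat(E[¬valid U lock]) = {n1, n2, n4}
EG E[¬valid U lock]: greatest fixpoint, start Z0 = {n1, n2, n4}, keep only states in Sat with some successor in Z. Already a fixed point.
Sat(EG E[¬valid U lock]) = {n1, n2, n4}
A[¬lock U EG E[¬valid U lock]]: least fixpoint, start Z0 = Sat(EG E[¬valid U lock]) = {n1, n2, n4}, add states in Sat(¬lock) with every successor in Z. Already a fixed point.
Sat(A[¬lock U EG E[¬valid U lock]]) = {n1, n2, n4}
|Sat(A[¬lock U EG E[¬valid U lock]])| = |{n1, n2, n4}| = 3.

3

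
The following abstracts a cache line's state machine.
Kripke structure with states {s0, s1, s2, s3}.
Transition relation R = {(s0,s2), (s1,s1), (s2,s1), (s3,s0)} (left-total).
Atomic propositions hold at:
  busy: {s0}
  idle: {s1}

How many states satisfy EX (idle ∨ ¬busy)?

3

Sat(¬busy) = {s1, s2, s3}
Sat(idle ∨ ¬busy) = {s1, s2, s3}
Sat(EX (idle ∨ ¬busy)) = {s : some successor in {s1, s2, s3}} = {s0, s1, s2}
|Sat(EX (idle ∨ ¬busy))| = |{s0, s1, s2}| = 3.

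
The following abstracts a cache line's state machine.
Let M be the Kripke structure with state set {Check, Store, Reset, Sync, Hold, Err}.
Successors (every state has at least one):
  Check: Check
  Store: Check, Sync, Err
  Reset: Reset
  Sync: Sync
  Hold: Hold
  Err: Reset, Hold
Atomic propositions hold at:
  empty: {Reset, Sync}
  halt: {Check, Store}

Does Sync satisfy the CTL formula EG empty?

Yes

EG empty: greatest fixpoint, start Z0 = {Reset, Sync}, keep only states in Sat with some successor in Z. Already a fixed point.
Sat(EG empty) = {Reset, Sync}
Sync ∈ Sat(EG empty) = {Reset, Sync}, so the formula holds at Sync.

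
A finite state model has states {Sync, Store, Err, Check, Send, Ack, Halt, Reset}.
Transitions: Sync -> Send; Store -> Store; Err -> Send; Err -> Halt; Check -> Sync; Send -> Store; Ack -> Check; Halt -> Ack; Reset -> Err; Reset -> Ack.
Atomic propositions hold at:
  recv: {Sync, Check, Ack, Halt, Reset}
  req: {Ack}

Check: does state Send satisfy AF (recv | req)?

No

Sat(recv | req) = {Sync, Check, Ack, Halt, Reset}
AF (recv | req): least fixpoint, start Z0 = {Sync, Check, Ack, Halt, Reset}, add states with every successor in Z. Already a fixed point.
Sat(AF (recv | req)) = {Sync, Check, Ack, Halt, Reset}
Send ∉ Sat(AF (recv | req)) = {Sync, Check, Ack, Halt, Reset}, so the formula does not hold at Send.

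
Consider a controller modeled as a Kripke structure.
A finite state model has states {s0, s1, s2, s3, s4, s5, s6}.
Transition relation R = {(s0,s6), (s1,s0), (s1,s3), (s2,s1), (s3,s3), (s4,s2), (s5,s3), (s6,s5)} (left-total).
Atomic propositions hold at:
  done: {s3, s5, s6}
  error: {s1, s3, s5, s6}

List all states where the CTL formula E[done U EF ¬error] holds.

Sat(¬error) = {s0, s2, s4}
EF ¬error: least fixpoint, start Z0 = {s0, s2, s4}, add states with some successor in Z. Z1 = {s0, s1, s2, s4}; fixed.
Sat(EF ¬error) = {s0, s1, s2, s4}
E[done U EF ¬error]: least fixpoint, start Z0 = Sat(EF ¬error) = {s0, s1, s2, s4}, add states in Sat(done) with some successor in Z. Already a fixed point.
Sat(E[done U EF ¬error]) = {s0, s1, s2, s4}

{s0, s1, s2, s4}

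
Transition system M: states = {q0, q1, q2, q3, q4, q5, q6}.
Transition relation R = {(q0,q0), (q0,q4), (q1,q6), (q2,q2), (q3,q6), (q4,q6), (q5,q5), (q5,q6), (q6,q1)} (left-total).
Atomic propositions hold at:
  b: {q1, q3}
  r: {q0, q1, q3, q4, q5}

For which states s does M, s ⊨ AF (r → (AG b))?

{q1, q2, q3, q4, q6}

AG b: greatest fixpoint, start Z0 = {q1, q3}, keep only states in Sat with every successor in Z. Z1 = ∅; fixed.
Sat(AG b) = ∅
Sat(r → (AG b)) = {q2, q6}
AF (r → (AG b)): least fixpoint, start Z0 = {q2, q6}, add states with every successor in Z. Z1 = {q1, q2, q3, q4, q6}; fixed.
Sat(AF (r → (AG b))) = {q1, q2, q3, q4, q6}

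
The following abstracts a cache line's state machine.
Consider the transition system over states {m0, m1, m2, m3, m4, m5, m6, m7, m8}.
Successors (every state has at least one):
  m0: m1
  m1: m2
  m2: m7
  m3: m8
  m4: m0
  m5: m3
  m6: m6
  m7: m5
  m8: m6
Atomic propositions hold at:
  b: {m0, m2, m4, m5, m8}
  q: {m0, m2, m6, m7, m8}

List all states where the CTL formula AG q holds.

AG q: greatest fixpoint, start Z0 = {m0, m2, m6, m7, m8}, keep only states in Sat with every successor in Z. Z1 = {m2, m6, m8}; Z2 = {m6, m8}; fixed.
Sat(AG q) = {m6, m8}

{m6, m8}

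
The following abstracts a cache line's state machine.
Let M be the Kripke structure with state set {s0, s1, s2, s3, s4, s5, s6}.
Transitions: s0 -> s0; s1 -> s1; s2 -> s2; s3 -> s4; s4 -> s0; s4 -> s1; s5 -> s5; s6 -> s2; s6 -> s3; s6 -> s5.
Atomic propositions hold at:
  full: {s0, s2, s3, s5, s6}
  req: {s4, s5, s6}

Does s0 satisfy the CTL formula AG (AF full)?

Yes

AF full: least fixpoint, start Z0 = {s0, s2, s3, s5, s6}, add states with every successor in Z. Already a fixed point.
Sat(AF full) = {s0, s2, s3, s5, s6}
AG (AF full): greatest fixpoint, start Z0 = {s0, s2, s3, s5, s6}, keep only states in Sat with every successor in Z. Z1 = {s0, s2, s5, s6}; Z2 = {s0, s2, s5}; fixed.
Sat(AG (AF full)) = {s0, s2, s5}
s0 ∈ Sat(AG (AF full)) = {s0, s2, s5}, so the formula holds at s0.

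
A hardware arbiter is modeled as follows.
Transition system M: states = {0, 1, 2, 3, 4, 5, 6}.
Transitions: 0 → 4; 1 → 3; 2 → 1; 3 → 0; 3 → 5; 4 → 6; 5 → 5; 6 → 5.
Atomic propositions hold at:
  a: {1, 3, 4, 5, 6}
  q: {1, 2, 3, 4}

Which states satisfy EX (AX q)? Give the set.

{2, 3}

Sat(AX q) = {s : every successor in {1, 2, 3, 4}} = {0, 1, 2}
Sat(EX (AX q)) = {s : some successor in {0, 1, 2}} = {2, 3}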